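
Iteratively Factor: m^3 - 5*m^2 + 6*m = (m - 3)*(m^2 - 2*m) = m*(m - 3)*(m - 2)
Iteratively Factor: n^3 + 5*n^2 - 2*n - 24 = (n + 4)*(n^2 + n - 6) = (n - 2)*(n + 4)*(n + 3)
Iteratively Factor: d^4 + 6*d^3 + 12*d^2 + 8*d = (d + 2)*(d^3 + 4*d^2 + 4*d) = (d + 2)^2*(d^2 + 2*d) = d*(d + 2)^2*(d + 2)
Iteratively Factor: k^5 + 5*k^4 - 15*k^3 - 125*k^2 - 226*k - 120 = (k + 2)*(k^4 + 3*k^3 - 21*k^2 - 83*k - 60) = (k - 5)*(k + 2)*(k^3 + 8*k^2 + 19*k + 12) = (k - 5)*(k + 1)*(k + 2)*(k^2 + 7*k + 12) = (k - 5)*(k + 1)*(k + 2)*(k + 3)*(k + 4)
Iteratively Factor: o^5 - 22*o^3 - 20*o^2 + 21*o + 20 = (o + 4)*(o^4 - 4*o^3 - 6*o^2 + 4*o + 5) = (o - 1)*(o + 4)*(o^3 - 3*o^2 - 9*o - 5) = (o - 1)*(o + 1)*(o + 4)*(o^2 - 4*o - 5) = (o - 1)*(o + 1)^2*(o + 4)*(o - 5)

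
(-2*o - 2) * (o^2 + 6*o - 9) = -2*o^3 - 14*o^2 + 6*o + 18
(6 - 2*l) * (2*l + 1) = -4*l^2 + 10*l + 6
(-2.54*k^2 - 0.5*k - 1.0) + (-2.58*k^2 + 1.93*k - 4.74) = -5.12*k^2 + 1.43*k - 5.74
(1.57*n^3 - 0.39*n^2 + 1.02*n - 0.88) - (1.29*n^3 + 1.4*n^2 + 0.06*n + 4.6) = 0.28*n^3 - 1.79*n^2 + 0.96*n - 5.48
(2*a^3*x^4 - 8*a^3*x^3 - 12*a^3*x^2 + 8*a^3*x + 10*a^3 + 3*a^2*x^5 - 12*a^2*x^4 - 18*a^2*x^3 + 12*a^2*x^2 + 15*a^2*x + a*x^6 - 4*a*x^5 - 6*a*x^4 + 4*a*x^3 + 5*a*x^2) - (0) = 2*a^3*x^4 - 8*a^3*x^3 - 12*a^3*x^2 + 8*a^3*x + 10*a^3 + 3*a^2*x^5 - 12*a^2*x^4 - 18*a^2*x^3 + 12*a^2*x^2 + 15*a^2*x + a*x^6 - 4*a*x^5 - 6*a*x^4 + 4*a*x^3 + 5*a*x^2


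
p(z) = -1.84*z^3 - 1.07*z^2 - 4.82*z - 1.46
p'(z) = -5.52*z^2 - 2.14*z - 4.82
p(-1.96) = 17.73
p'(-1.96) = -21.83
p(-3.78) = 100.85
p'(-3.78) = -75.60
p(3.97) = -152.59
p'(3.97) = -100.32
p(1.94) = -28.27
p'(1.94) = -29.75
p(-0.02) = -1.36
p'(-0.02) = -4.78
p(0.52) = -4.51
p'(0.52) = -7.43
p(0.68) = -5.81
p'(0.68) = -8.83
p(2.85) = -66.48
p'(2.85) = -55.76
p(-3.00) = 53.05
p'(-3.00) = -48.08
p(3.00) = -75.23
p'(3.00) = -60.92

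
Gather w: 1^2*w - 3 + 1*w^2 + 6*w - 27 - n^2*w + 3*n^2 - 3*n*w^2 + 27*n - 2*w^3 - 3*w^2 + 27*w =3*n^2 + 27*n - 2*w^3 + w^2*(-3*n - 2) + w*(34 - n^2) - 30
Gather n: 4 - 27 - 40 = -63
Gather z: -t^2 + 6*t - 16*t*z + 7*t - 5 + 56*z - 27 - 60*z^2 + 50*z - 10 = -t^2 + 13*t - 60*z^2 + z*(106 - 16*t) - 42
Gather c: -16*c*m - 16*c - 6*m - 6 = c*(-16*m - 16) - 6*m - 6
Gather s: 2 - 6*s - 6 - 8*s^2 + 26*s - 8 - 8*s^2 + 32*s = -16*s^2 + 52*s - 12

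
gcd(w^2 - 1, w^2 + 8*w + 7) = w + 1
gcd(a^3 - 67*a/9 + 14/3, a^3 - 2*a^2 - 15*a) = a + 3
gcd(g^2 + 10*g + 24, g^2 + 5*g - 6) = g + 6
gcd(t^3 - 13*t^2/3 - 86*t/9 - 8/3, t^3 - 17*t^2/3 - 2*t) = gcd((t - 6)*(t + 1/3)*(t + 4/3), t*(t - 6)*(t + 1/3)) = t^2 - 17*t/3 - 2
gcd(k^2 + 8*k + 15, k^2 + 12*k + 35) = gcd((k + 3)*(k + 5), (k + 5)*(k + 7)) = k + 5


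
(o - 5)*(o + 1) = o^2 - 4*o - 5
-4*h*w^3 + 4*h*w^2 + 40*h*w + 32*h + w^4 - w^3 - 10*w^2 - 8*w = (-4*h + w)*(w - 4)*(w + 1)*(w + 2)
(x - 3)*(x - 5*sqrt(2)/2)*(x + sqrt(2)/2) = x^3 - 3*x^2 - 2*sqrt(2)*x^2 - 5*x/2 + 6*sqrt(2)*x + 15/2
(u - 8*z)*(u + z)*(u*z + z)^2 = u^4*z^2 - 7*u^3*z^3 + 2*u^3*z^2 - 8*u^2*z^4 - 14*u^2*z^3 + u^2*z^2 - 16*u*z^4 - 7*u*z^3 - 8*z^4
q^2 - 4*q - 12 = (q - 6)*(q + 2)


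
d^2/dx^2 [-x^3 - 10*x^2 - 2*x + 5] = -6*x - 20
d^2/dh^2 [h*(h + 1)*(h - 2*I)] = 6*h + 2 - 4*I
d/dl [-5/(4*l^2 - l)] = 5*(8*l - 1)/(l^2*(4*l - 1)^2)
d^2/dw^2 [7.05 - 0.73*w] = 0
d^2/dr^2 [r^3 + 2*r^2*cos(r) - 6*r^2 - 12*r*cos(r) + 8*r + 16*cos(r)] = -2*r^2*cos(r) - 8*r*sin(r) + 12*r*cos(r) + 6*r + 24*sin(r) - 12*cos(r) - 12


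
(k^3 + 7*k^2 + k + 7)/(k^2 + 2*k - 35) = (k^2 + 1)/(k - 5)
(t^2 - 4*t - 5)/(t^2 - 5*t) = (t + 1)/t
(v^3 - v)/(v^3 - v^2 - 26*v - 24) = v*(v - 1)/(v^2 - 2*v - 24)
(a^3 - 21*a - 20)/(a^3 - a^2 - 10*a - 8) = (a^2 - a - 20)/(a^2 - 2*a - 8)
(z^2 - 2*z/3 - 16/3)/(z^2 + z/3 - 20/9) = 3*(3*z^2 - 2*z - 16)/(9*z^2 + 3*z - 20)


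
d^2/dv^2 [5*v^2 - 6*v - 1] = 10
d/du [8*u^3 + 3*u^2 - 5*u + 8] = 24*u^2 + 6*u - 5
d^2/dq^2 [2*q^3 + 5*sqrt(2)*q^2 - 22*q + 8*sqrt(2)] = 12*q + 10*sqrt(2)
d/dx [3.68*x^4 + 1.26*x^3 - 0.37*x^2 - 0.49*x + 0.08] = 14.72*x^3 + 3.78*x^2 - 0.74*x - 0.49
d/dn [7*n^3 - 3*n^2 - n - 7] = 21*n^2 - 6*n - 1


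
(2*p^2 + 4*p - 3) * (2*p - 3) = 4*p^3 + 2*p^2 - 18*p + 9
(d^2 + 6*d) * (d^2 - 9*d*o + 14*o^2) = d^4 - 9*d^3*o + 6*d^3 + 14*d^2*o^2 - 54*d^2*o + 84*d*o^2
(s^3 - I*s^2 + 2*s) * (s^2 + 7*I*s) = s^5 + 6*I*s^4 + 9*s^3 + 14*I*s^2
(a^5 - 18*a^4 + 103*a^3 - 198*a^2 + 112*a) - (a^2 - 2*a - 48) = a^5 - 18*a^4 + 103*a^3 - 199*a^2 + 114*a + 48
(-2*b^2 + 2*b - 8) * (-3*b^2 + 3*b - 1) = 6*b^4 - 12*b^3 + 32*b^2 - 26*b + 8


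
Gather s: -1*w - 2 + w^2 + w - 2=w^2 - 4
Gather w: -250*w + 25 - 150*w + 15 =40 - 400*w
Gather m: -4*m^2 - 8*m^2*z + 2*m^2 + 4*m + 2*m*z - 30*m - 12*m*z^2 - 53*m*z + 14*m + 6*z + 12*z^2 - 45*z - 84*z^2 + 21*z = m^2*(-8*z - 2) + m*(-12*z^2 - 51*z - 12) - 72*z^2 - 18*z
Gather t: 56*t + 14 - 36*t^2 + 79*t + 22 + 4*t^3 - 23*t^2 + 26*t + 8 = 4*t^3 - 59*t^2 + 161*t + 44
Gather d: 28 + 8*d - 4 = 8*d + 24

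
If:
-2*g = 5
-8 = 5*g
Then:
No Solution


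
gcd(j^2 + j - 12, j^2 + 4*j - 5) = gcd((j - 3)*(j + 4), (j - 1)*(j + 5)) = 1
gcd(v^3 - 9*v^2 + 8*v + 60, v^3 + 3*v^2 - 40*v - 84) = v^2 - 4*v - 12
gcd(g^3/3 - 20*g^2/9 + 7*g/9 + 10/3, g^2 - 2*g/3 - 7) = 1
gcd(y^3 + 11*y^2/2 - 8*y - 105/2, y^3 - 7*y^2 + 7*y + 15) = y - 3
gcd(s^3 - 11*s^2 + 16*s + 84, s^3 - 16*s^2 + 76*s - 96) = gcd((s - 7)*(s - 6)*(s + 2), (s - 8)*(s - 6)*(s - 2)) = s - 6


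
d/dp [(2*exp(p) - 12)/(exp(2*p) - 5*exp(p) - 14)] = 2*(-(exp(p) - 6)*(2*exp(p) - 5) + exp(2*p) - 5*exp(p) - 14)*exp(p)/(-exp(2*p) + 5*exp(p) + 14)^2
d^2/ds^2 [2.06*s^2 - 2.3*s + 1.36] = 4.12000000000000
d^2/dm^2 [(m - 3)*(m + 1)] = 2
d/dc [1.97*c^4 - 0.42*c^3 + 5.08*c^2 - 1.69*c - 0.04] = 7.88*c^3 - 1.26*c^2 + 10.16*c - 1.69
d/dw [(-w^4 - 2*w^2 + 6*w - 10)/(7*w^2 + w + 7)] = (-14*w^5 - 3*w^4 - 28*w^3 - 44*w^2 + 112*w + 52)/(49*w^4 + 14*w^3 + 99*w^2 + 14*w + 49)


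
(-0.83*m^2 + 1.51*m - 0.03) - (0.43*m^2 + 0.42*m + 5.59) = -1.26*m^2 + 1.09*m - 5.62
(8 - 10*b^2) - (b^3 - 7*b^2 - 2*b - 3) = -b^3 - 3*b^2 + 2*b + 11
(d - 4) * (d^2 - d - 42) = d^3 - 5*d^2 - 38*d + 168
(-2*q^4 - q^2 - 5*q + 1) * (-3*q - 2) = 6*q^5 + 4*q^4 + 3*q^3 + 17*q^2 + 7*q - 2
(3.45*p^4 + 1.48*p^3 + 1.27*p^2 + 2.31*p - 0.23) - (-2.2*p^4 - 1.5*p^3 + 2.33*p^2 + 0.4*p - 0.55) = 5.65*p^4 + 2.98*p^3 - 1.06*p^2 + 1.91*p + 0.32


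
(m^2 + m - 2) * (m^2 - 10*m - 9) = m^4 - 9*m^3 - 21*m^2 + 11*m + 18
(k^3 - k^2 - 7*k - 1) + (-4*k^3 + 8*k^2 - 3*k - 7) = -3*k^3 + 7*k^2 - 10*k - 8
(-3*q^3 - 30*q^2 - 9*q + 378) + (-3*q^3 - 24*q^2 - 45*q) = -6*q^3 - 54*q^2 - 54*q + 378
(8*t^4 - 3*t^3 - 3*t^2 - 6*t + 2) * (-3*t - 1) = -24*t^5 + t^4 + 12*t^3 + 21*t^2 - 2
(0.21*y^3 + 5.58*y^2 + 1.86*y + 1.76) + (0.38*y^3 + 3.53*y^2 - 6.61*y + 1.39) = 0.59*y^3 + 9.11*y^2 - 4.75*y + 3.15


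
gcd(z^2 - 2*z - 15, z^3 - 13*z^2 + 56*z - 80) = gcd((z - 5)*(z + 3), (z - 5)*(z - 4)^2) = z - 5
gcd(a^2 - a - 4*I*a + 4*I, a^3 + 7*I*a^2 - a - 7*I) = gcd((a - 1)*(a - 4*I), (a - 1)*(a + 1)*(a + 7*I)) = a - 1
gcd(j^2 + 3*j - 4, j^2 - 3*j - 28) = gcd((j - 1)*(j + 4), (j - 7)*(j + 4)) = j + 4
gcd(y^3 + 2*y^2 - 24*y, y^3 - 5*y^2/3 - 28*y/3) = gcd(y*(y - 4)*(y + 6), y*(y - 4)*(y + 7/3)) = y^2 - 4*y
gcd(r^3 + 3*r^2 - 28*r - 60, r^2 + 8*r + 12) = r^2 + 8*r + 12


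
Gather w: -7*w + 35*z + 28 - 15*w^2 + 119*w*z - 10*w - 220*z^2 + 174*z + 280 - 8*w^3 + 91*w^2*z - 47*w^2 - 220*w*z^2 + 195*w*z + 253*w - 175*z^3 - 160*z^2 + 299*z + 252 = -8*w^3 + w^2*(91*z - 62) + w*(-220*z^2 + 314*z + 236) - 175*z^3 - 380*z^2 + 508*z + 560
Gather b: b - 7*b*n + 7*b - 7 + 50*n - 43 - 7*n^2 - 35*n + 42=b*(8 - 7*n) - 7*n^2 + 15*n - 8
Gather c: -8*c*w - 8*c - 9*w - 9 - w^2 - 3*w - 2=c*(-8*w - 8) - w^2 - 12*w - 11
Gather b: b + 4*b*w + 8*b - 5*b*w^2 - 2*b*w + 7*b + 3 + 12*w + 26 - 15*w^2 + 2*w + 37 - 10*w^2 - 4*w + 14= b*(-5*w^2 + 2*w + 16) - 25*w^2 + 10*w + 80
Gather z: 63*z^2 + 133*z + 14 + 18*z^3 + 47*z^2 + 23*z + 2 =18*z^3 + 110*z^2 + 156*z + 16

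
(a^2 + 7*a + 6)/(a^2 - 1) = (a + 6)/(a - 1)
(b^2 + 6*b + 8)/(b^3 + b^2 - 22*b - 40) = 1/(b - 5)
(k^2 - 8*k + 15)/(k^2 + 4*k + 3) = (k^2 - 8*k + 15)/(k^2 + 4*k + 3)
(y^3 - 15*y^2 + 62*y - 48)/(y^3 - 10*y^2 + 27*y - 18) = (y - 8)/(y - 3)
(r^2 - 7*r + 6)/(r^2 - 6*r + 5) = (r - 6)/(r - 5)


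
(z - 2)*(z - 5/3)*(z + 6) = z^3 + 7*z^2/3 - 56*z/3 + 20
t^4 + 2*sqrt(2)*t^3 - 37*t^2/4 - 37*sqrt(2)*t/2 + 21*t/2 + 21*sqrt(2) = (t - 2)*(t - 3/2)*(t + 7/2)*(t + 2*sqrt(2))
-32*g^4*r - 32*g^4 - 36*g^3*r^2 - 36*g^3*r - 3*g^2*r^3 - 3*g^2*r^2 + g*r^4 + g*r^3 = (-8*g + r)*(g + r)*(4*g + r)*(g*r + g)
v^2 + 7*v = v*(v + 7)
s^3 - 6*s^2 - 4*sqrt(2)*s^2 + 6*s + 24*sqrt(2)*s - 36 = (s - 6)*(s - 3*sqrt(2))*(s - sqrt(2))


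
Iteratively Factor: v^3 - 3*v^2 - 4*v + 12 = (v + 2)*(v^2 - 5*v + 6) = (v - 2)*(v + 2)*(v - 3)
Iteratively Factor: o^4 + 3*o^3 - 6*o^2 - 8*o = (o - 2)*(o^3 + 5*o^2 + 4*o) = o*(o - 2)*(o^2 + 5*o + 4) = o*(o - 2)*(o + 4)*(o + 1)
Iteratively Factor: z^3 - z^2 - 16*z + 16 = (z - 1)*(z^2 - 16) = (z - 4)*(z - 1)*(z + 4)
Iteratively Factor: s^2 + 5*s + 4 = (s + 1)*(s + 4)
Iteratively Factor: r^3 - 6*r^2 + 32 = (r + 2)*(r^2 - 8*r + 16) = (r - 4)*(r + 2)*(r - 4)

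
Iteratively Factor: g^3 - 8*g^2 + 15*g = (g)*(g^2 - 8*g + 15) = g*(g - 5)*(g - 3)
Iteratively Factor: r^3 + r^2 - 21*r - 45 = (r + 3)*(r^2 - 2*r - 15) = (r - 5)*(r + 3)*(r + 3)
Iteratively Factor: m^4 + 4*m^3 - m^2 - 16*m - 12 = (m + 3)*(m^3 + m^2 - 4*m - 4) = (m - 2)*(m + 3)*(m^2 + 3*m + 2) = (m - 2)*(m + 1)*(m + 3)*(m + 2)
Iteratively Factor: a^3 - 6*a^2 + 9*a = (a - 3)*(a^2 - 3*a) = a*(a - 3)*(a - 3)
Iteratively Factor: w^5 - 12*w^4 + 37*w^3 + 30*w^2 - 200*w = (w + 2)*(w^4 - 14*w^3 + 65*w^2 - 100*w) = (w - 5)*(w + 2)*(w^3 - 9*w^2 + 20*w) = w*(w - 5)*(w + 2)*(w^2 - 9*w + 20) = w*(w - 5)*(w - 4)*(w + 2)*(w - 5)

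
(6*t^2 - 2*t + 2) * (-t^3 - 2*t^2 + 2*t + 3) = -6*t^5 - 10*t^4 + 14*t^3 + 10*t^2 - 2*t + 6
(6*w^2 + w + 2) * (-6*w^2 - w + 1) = -36*w^4 - 12*w^3 - 7*w^2 - w + 2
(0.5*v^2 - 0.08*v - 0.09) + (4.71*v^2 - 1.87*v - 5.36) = 5.21*v^2 - 1.95*v - 5.45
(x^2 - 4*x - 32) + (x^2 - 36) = 2*x^2 - 4*x - 68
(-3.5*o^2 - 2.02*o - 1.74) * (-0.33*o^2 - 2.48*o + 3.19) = 1.155*o^4 + 9.3466*o^3 - 5.5812*o^2 - 2.1286*o - 5.5506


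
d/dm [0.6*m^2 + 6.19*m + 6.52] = 1.2*m + 6.19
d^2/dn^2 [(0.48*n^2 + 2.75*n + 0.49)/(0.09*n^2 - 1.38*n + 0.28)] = (3.46944695195361e-18*n^4 + 0.163782*n^3 - 0.0487619999999999*n^2 - 0.780947999999999*n + 4.04208)/(0.000729*n^6 - 0.033534*n^5 + 0.520992*n^4 - 2.836728*n^3 + 1.620864*n^2 - 0.324576*n + 0.021952)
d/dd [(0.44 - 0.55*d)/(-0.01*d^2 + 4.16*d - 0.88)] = (-0.0055*d^2 + 0.00879999999999992*d - 1.3464)/(0.0001*d^4 - 0.0832*d^3 + 17.3232*d^2 - 7.3216*d + 0.7744)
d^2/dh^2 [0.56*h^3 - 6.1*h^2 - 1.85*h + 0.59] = 3.36*h - 12.2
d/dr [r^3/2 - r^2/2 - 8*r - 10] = 3*r^2/2 - r - 8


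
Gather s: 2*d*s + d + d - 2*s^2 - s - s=2*d - 2*s^2 + s*(2*d - 2)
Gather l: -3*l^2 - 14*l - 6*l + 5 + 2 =-3*l^2 - 20*l + 7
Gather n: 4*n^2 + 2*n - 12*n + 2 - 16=4*n^2 - 10*n - 14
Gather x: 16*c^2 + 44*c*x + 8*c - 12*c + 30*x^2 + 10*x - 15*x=16*c^2 - 4*c + 30*x^2 + x*(44*c - 5)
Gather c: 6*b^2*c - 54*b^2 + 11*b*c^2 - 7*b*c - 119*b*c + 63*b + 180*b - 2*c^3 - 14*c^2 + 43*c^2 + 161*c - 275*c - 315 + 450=-54*b^2 + 243*b - 2*c^3 + c^2*(11*b + 29) + c*(6*b^2 - 126*b - 114) + 135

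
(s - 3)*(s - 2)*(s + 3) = s^3 - 2*s^2 - 9*s + 18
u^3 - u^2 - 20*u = u*(u - 5)*(u + 4)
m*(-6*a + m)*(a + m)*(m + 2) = -6*a^2*m^2 - 12*a^2*m - 5*a*m^3 - 10*a*m^2 + m^4 + 2*m^3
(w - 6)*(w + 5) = w^2 - w - 30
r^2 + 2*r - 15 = (r - 3)*(r + 5)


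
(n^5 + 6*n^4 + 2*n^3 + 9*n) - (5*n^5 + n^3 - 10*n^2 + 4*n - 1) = -4*n^5 + 6*n^4 + n^3 + 10*n^2 + 5*n + 1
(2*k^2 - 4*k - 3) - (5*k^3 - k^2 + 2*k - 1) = -5*k^3 + 3*k^2 - 6*k - 2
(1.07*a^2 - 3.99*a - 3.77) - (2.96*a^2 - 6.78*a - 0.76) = -1.89*a^2 + 2.79*a - 3.01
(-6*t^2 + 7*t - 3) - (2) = -6*t^2 + 7*t - 5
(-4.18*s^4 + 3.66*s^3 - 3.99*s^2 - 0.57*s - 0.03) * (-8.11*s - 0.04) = 33.8998*s^5 - 29.5154*s^4 + 32.2125*s^3 + 4.7823*s^2 + 0.2661*s + 0.0012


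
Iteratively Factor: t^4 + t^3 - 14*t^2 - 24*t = (t + 2)*(t^3 - t^2 - 12*t) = (t - 4)*(t + 2)*(t^2 + 3*t) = (t - 4)*(t + 2)*(t + 3)*(t)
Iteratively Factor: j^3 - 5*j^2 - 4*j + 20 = (j - 2)*(j^2 - 3*j - 10) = (j - 2)*(j + 2)*(j - 5)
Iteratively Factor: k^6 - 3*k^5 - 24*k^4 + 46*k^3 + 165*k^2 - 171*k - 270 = (k - 5)*(k^5 + 2*k^4 - 14*k^3 - 24*k^2 + 45*k + 54) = (k - 5)*(k + 3)*(k^4 - k^3 - 11*k^2 + 9*k + 18) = (k - 5)*(k - 3)*(k + 3)*(k^3 + 2*k^2 - 5*k - 6) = (k - 5)*(k - 3)*(k + 1)*(k + 3)*(k^2 + k - 6) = (k - 5)*(k - 3)*(k + 1)*(k + 3)^2*(k - 2)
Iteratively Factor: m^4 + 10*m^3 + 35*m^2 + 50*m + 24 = (m + 2)*(m^3 + 8*m^2 + 19*m + 12) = (m + 2)*(m + 4)*(m^2 + 4*m + 3) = (m + 2)*(m + 3)*(m + 4)*(m + 1)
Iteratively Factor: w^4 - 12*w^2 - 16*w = (w)*(w^3 - 12*w - 16) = w*(w + 2)*(w^2 - 2*w - 8) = w*(w - 4)*(w + 2)*(w + 2)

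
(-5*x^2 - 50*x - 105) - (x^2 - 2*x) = -6*x^2 - 48*x - 105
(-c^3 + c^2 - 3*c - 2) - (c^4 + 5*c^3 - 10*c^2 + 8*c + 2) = -c^4 - 6*c^3 + 11*c^2 - 11*c - 4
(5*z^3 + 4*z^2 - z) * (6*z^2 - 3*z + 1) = 30*z^5 + 9*z^4 - 13*z^3 + 7*z^2 - z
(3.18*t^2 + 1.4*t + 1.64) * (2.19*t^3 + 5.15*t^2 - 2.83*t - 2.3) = 6.9642*t^5 + 19.443*t^4 + 1.8022*t^3 - 2.83*t^2 - 7.8612*t - 3.772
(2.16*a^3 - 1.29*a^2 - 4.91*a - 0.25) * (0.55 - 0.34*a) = -0.7344*a^4 + 1.6266*a^3 + 0.9599*a^2 - 2.6155*a - 0.1375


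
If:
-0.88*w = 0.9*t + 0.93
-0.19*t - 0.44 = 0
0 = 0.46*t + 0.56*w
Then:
No Solution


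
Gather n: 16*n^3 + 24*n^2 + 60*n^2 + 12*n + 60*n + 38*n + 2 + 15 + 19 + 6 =16*n^3 + 84*n^2 + 110*n + 42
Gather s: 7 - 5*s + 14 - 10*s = 21 - 15*s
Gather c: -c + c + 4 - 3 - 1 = 0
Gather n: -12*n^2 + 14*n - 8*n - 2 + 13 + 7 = -12*n^2 + 6*n + 18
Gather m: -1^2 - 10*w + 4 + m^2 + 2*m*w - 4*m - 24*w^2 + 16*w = m^2 + m*(2*w - 4) - 24*w^2 + 6*w + 3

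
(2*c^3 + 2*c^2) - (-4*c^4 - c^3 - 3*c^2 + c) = 4*c^4 + 3*c^3 + 5*c^2 - c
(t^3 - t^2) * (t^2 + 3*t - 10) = t^5 + 2*t^4 - 13*t^3 + 10*t^2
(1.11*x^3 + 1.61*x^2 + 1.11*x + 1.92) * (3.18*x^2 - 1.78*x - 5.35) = 3.5298*x^5 + 3.144*x^4 - 5.2745*x^3 - 4.4837*x^2 - 9.3561*x - 10.272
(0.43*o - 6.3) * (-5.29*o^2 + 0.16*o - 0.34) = -2.2747*o^3 + 33.3958*o^2 - 1.1542*o + 2.142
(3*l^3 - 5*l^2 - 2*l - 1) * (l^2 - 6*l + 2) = 3*l^5 - 23*l^4 + 34*l^3 + l^2 + 2*l - 2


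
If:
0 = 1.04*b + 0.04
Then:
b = -0.04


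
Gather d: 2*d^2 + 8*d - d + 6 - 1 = 2*d^2 + 7*d + 5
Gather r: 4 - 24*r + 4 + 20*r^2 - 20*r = 20*r^2 - 44*r + 8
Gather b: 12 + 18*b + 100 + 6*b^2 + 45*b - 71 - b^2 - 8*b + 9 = 5*b^2 + 55*b + 50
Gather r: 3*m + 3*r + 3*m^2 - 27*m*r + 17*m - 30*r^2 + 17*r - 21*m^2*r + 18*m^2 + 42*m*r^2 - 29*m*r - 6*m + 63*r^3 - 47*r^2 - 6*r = 21*m^2 + 14*m + 63*r^3 + r^2*(42*m - 77) + r*(-21*m^2 - 56*m + 14)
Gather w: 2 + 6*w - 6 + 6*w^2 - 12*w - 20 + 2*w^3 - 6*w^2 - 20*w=2*w^3 - 26*w - 24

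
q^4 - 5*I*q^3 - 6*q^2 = q^2*(q - 3*I)*(q - 2*I)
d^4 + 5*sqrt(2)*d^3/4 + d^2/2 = d^2*(sqrt(2)*d/2 + 1)*(sqrt(2)*d + 1/2)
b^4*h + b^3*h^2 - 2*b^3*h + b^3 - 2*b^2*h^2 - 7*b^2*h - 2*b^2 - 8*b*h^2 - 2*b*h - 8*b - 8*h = (b - 4)*(b + 2)*(b + h)*(b*h + 1)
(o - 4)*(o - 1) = o^2 - 5*o + 4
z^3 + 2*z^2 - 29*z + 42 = (z - 3)*(z - 2)*(z + 7)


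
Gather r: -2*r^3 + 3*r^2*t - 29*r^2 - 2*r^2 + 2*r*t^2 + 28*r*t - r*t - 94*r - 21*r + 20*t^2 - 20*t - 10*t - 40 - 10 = -2*r^3 + r^2*(3*t - 31) + r*(2*t^2 + 27*t - 115) + 20*t^2 - 30*t - 50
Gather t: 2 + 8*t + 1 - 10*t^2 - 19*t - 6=-10*t^2 - 11*t - 3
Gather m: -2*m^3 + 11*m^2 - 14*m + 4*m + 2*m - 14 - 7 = -2*m^3 + 11*m^2 - 8*m - 21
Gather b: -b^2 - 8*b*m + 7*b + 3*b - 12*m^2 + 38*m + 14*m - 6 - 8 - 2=-b^2 + b*(10 - 8*m) - 12*m^2 + 52*m - 16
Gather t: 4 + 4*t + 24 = 4*t + 28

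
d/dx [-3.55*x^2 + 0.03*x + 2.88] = 0.03 - 7.1*x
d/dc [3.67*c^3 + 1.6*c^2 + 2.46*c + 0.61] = 11.01*c^2 + 3.2*c + 2.46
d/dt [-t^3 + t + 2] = 1 - 3*t^2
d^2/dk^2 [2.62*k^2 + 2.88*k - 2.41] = 5.24000000000000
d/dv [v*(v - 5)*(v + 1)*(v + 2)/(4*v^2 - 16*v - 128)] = (v^5 - 7*v^4 - 56*v^3 + 127*v^2 + 416*v + 160)/(2*(v^4 - 8*v^3 - 48*v^2 + 256*v + 1024))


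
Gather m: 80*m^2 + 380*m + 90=80*m^2 + 380*m + 90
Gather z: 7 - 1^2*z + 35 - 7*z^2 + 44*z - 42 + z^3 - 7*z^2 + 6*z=z^3 - 14*z^2 + 49*z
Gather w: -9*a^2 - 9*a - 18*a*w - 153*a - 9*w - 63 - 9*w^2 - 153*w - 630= -9*a^2 - 162*a - 9*w^2 + w*(-18*a - 162) - 693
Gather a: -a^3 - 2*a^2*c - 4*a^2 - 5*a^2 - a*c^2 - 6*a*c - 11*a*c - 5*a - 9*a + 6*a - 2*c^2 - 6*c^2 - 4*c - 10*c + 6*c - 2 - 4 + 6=-a^3 + a^2*(-2*c - 9) + a*(-c^2 - 17*c - 8) - 8*c^2 - 8*c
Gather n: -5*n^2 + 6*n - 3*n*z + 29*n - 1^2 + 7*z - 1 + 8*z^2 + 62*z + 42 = -5*n^2 + n*(35 - 3*z) + 8*z^2 + 69*z + 40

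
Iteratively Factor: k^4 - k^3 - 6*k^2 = (k + 2)*(k^3 - 3*k^2) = k*(k + 2)*(k^2 - 3*k) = k^2*(k + 2)*(k - 3)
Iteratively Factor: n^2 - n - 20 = (n + 4)*(n - 5)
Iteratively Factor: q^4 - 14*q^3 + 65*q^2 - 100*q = (q - 5)*(q^3 - 9*q^2 + 20*q) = (q - 5)^2*(q^2 - 4*q) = q*(q - 5)^2*(q - 4)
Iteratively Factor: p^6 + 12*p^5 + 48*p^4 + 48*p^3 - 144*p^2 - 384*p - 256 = (p + 2)*(p^5 + 10*p^4 + 28*p^3 - 8*p^2 - 128*p - 128) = (p + 2)*(p + 4)*(p^4 + 6*p^3 + 4*p^2 - 24*p - 32) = (p + 2)^2*(p + 4)*(p^3 + 4*p^2 - 4*p - 16) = (p + 2)^2*(p + 4)^2*(p^2 - 4) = (p - 2)*(p + 2)^2*(p + 4)^2*(p + 2)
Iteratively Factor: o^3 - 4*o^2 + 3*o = (o)*(o^2 - 4*o + 3) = o*(o - 3)*(o - 1)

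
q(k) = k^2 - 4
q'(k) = 2*k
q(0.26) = -3.93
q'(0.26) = 0.52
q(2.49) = 2.20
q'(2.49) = 4.98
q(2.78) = 3.73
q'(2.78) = 5.56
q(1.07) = -2.86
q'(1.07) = 2.14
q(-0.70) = -3.51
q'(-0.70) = -1.40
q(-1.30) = -2.31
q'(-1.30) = -2.60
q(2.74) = 3.51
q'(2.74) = 5.48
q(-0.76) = -3.42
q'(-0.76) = -1.52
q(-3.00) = 5.00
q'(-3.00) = -6.00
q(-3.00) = 5.00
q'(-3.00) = -6.00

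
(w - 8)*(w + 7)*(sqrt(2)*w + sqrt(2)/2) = sqrt(2)*w^3 - sqrt(2)*w^2/2 - 113*sqrt(2)*w/2 - 28*sqrt(2)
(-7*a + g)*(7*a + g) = -49*a^2 + g^2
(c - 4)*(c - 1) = c^2 - 5*c + 4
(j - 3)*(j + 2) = j^2 - j - 6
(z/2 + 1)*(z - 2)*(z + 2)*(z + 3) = z^4/2 + 5*z^3/2 + z^2 - 10*z - 12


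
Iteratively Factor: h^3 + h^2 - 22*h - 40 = (h + 2)*(h^2 - h - 20) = (h - 5)*(h + 2)*(h + 4)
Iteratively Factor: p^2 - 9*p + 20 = (p - 4)*(p - 5)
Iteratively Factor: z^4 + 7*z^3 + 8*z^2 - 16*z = (z + 4)*(z^3 + 3*z^2 - 4*z) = z*(z + 4)*(z^2 + 3*z - 4) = z*(z - 1)*(z + 4)*(z + 4)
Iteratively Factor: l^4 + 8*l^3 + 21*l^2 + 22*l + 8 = (l + 1)*(l^3 + 7*l^2 + 14*l + 8) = (l + 1)*(l + 4)*(l^2 + 3*l + 2) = (l + 1)^2*(l + 4)*(l + 2)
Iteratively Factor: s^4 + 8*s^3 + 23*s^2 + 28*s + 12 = (s + 1)*(s^3 + 7*s^2 + 16*s + 12) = (s + 1)*(s + 2)*(s^2 + 5*s + 6) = (s + 1)*(s + 2)*(s + 3)*(s + 2)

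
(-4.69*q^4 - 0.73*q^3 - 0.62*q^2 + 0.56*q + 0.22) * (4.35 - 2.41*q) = 11.3029*q^5 - 18.6422*q^4 - 1.6813*q^3 - 4.0466*q^2 + 1.9058*q + 0.957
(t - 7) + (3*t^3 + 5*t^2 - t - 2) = 3*t^3 + 5*t^2 - 9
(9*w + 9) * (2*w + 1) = 18*w^2 + 27*w + 9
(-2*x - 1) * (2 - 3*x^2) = 6*x^3 + 3*x^2 - 4*x - 2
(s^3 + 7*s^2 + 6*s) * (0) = 0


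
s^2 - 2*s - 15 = (s - 5)*(s + 3)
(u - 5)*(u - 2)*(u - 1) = u^3 - 8*u^2 + 17*u - 10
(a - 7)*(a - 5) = a^2 - 12*a + 35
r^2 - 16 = (r - 4)*(r + 4)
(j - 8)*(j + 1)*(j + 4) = j^3 - 3*j^2 - 36*j - 32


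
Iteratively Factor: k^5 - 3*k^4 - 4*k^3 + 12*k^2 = (k)*(k^4 - 3*k^3 - 4*k^2 + 12*k) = k*(k - 2)*(k^3 - k^2 - 6*k) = k^2*(k - 2)*(k^2 - k - 6) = k^2*(k - 2)*(k + 2)*(k - 3)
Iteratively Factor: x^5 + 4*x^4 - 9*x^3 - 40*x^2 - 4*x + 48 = (x + 2)*(x^4 + 2*x^3 - 13*x^2 - 14*x + 24) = (x + 2)*(x + 4)*(x^3 - 2*x^2 - 5*x + 6) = (x - 3)*(x + 2)*(x + 4)*(x^2 + x - 2) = (x - 3)*(x + 2)^2*(x + 4)*(x - 1)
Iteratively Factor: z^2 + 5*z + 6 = (z + 3)*(z + 2)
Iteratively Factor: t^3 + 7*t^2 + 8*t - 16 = (t - 1)*(t^2 + 8*t + 16) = (t - 1)*(t + 4)*(t + 4)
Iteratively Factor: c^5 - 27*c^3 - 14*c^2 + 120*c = (c + 3)*(c^4 - 3*c^3 - 18*c^2 + 40*c) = (c - 5)*(c + 3)*(c^3 + 2*c^2 - 8*c) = c*(c - 5)*(c + 3)*(c^2 + 2*c - 8) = c*(c - 5)*(c + 3)*(c + 4)*(c - 2)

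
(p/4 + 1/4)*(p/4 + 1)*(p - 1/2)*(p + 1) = p^4/16 + 11*p^3/32 + 3*p^2/8 - p/32 - 1/8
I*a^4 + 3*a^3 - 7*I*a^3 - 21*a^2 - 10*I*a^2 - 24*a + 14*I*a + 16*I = (a - 8)*(a - 2*I)*(a - I)*(I*a + I)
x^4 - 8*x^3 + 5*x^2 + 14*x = x*(x - 7)*(x - 2)*(x + 1)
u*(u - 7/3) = u^2 - 7*u/3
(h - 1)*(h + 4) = h^2 + 3*h - 4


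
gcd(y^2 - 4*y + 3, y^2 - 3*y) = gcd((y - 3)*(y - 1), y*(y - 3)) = y - 3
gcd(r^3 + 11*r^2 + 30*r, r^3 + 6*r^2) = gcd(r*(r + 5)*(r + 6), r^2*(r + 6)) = r^2 + 6*r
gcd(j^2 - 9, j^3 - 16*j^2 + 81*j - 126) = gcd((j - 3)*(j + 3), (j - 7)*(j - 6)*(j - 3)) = j - 3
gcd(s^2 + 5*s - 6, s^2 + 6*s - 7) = s - 1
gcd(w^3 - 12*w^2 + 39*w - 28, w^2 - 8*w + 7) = w^2 - 8*w + 7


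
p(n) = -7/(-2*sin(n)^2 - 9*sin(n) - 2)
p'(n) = -7*(4*sin(n)*cos(n) + 9*cos(n))/(-2*sin(n)^2 - 9*sin(n) - 2)^2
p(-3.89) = 0.77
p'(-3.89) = 0.73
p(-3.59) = 1.12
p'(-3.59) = 1.72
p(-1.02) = -1.66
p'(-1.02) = -1.15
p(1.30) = 0.56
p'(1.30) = -0.15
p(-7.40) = -1.56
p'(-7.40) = -0.83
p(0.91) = 0.68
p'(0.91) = -0.49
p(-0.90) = -1.83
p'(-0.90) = -1.75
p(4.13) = -1.70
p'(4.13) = 1.28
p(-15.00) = -2.33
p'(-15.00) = 3.76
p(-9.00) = -5.11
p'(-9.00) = 25.00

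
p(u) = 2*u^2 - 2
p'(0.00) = 0.00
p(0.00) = -2.00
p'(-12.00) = -48.00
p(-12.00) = 286.00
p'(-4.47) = -17.88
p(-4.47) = 37.96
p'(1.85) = 7.40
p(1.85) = 4.84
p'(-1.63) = -6.52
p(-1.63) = 3.31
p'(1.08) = 4.32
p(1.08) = 0.33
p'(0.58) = 2.32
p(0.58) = -1.33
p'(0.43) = 1.72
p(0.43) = -1.63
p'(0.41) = 1.64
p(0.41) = -1.66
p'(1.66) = 6.64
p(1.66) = 3.51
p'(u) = 4*u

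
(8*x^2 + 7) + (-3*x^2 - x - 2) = 5*x^2 - x + 5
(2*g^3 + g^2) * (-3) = -6*g^3 - 3*g^2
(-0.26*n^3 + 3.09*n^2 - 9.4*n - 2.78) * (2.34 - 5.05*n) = 1.313*n^4 - 16.2129*n^3 + 54.7006*n^2 - 7.957*n - 6.5052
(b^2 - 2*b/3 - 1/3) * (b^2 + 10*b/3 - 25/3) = b^4 + 8*b^3/3 - 98*b^2/9 + 40*b/9 + 25/9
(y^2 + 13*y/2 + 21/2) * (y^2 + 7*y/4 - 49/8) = y^4 + 33*y^3/4 + 63*y^2/4 - 343*y/16 - 1029/16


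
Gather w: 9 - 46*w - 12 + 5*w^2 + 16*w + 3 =5*w^2 - 30*w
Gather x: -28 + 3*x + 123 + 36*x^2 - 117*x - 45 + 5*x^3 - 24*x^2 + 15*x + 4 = 5*x^3 + 12*x^2 - 99*x + 54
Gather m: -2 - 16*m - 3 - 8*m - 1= -24*m - 6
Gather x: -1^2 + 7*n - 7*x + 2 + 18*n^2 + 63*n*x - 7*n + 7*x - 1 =18*n^2 + 63*n*x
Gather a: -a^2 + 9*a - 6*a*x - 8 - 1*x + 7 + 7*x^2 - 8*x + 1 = -a^2 + a*(9 - 6*x) + 7*x^2 - 9*x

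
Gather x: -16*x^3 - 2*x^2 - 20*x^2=-16*x^3 - 22*x^2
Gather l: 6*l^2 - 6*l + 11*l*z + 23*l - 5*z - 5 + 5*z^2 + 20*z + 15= 6*l^2 + l*(11*z + 17) + 5*z^2 + 15*z + 10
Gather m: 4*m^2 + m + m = 4*m^2 + 2*m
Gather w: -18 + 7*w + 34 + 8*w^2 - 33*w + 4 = 8*w^2 - 26*w + 20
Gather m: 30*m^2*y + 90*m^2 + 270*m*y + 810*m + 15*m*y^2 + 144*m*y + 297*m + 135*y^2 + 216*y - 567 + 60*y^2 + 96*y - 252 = m^2*(30*y + 90) + m*(15*y^2 + 414*y + 1107) + 195*y^2 + 312*y - 819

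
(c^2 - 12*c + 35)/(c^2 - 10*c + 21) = (c - 5)/(c - 3)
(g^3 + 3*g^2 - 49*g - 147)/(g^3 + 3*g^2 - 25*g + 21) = (g^2 - 4*g - 21)/(g^2 - 4*g + 3)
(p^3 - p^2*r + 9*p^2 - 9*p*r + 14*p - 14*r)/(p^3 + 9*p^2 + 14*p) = (p - r)/p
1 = 1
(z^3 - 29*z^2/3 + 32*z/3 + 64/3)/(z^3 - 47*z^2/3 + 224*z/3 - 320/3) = (z + 1)/(z - 5)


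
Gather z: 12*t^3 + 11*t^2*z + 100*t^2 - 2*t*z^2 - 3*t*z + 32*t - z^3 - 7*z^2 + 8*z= 12*t^3 + 100*t^2 + 32*t - z^3 + z^2*(-2*t - 7) + z*(11*t^2 - 3*t + 8)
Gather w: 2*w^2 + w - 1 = 2*w^2 + w - 1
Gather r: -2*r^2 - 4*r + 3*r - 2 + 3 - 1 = -2*r^2 - r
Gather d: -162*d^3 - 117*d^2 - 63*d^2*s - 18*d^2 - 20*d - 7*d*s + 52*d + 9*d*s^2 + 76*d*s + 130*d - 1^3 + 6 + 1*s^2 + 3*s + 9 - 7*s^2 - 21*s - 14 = -162*d^3 + d^2*(-63*s - 135) + d*(9*s^2 + 69*s + 162) - 6*s^2 - 18*s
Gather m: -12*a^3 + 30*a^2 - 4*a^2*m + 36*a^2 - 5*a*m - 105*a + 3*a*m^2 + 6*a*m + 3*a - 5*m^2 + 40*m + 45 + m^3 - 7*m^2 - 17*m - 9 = -12*a^3 + 66*a^2 - 102*a + m^3 + m^2*(3*a - 12) + m*(-4*a^2 + a + 23) + 36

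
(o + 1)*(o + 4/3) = o^2 + 7*o/3 + 4/3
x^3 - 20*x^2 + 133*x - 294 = (x - 7)^2*(x - 6)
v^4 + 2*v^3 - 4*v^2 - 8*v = v*(v - 2)*(v + 2)^2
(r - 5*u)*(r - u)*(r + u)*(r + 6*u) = r^4 + r^3*u - 31*r^2*u^2 - r*u^3 + 30*u^4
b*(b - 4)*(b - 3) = b^3 - 7*b^2 + 12*b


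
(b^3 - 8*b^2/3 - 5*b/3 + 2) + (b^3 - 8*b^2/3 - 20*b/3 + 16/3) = 2*b^3 - 16*b^2/3 - 25*b/3 + 22/3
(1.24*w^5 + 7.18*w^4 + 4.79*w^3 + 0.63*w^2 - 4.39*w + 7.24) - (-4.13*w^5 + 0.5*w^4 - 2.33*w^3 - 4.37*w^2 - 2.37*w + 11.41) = 5.37*w^5 + 6.68*w^4 + 7.12*w^3 + 5.0*w^2 - 2.02*w - 4.17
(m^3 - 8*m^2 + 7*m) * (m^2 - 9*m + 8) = m^5 - 17*m^4 + 87*m^3 - 127*m^2 + 56*m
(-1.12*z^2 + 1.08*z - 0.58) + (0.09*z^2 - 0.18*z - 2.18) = -1.03*z^2 + 0.9*z - 2.76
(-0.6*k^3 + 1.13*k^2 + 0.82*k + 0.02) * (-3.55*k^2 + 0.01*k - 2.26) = 2.13*k^5 - 4.0175*k^4 - 1.5437*k^3 - 2.6166*k^2 - 1.853*k - 0.0452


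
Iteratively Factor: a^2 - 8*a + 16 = (a - 4)*(a - 4)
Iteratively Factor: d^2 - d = (d)*(d - 1)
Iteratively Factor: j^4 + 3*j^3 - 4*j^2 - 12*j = (j)*(j^3 + 3*j^2 - 4*j - 12) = j*(j + 3)*(j^2 - 4) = j*(j + 2)*(j + 3)*(j - 2)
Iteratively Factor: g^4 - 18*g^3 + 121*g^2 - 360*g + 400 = (g - 5)*(g^3 - 13*g^2 + 56*g - 80) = (g - 5)*(g - 4)*(g^2 - 9*g + 20) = (g - 5)^2*(g - 4)*(g - 4)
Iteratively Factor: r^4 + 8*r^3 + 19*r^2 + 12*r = (r + 4)*(r^3 + 4*r^2 + 3*r) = r*(r + 4)*(r^2 + 4*r + 3) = r*(r + 1)*(r + 4)*(r + 3)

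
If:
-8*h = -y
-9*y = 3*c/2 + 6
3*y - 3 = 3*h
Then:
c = -76/7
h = 1/7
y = 8/7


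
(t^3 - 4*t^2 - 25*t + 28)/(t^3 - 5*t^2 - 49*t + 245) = (t^2 + 3*t - 4)/(t^2 + 2*t - 35)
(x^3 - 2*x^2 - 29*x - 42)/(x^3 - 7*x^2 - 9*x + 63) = (x + 2)/(x - 3)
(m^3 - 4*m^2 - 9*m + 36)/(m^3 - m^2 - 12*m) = (m - 3)/m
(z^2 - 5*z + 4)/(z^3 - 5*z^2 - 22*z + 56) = (z^2 - 5*z + 4)/(z^3 - 5*z^2 - 22*z + 56)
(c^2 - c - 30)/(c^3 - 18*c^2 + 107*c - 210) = (c + 5)/(c^2 - 12*c + 35)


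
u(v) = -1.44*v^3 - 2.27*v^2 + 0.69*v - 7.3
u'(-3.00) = -24.57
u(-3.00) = 9.08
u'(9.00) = -390.09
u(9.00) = -1234.72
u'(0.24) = -0.65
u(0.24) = -7.29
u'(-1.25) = -0.39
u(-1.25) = -8.90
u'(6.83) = -231.84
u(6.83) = -567.28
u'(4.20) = -94.58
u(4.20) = -151.13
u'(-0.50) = 1.88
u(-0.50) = -8.03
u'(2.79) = -45.60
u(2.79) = -54.32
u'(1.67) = -18.94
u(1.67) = -19.19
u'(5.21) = -140.23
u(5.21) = -268.97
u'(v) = -4.32*v^2 - 4.54*v + 0.69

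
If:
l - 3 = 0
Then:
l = 3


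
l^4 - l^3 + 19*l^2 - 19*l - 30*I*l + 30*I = (l - 1)*(l - 3*I)*(l - 2*I)*(l + 5*I)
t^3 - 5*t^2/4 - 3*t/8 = t*(t - 3/2)*(t + 1/4)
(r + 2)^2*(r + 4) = r^3 + 8*r^2 + 20*r + 16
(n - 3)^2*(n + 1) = n^3 - 5*n^2 + 3*n + 9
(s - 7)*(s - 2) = s^2 - 9*s + 14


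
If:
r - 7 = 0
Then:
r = 7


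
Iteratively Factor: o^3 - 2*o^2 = (o - 2)*(o^2) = o*(o - 2)*(o)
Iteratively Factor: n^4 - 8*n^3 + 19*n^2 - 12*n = (n - 4)*(n^3 - 4*n^2 + 3*n) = (n - 4)*(n - 1)*(n^2 - 3*n) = (n - 4)*(n - 3)*(n - 1)*(n)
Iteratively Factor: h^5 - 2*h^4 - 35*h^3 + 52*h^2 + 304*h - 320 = (h - 5)*(h^4 + 3*h^3 - 20*h^2 - 48*h + 64) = (h - 5)*(h + 4)*(h^3 - h^2 - 16*h + 16) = (h - 5)*(h + 4)^2*(h^2 - 5*h + 4) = (h - 5)*(h - 4)*(h + 4)^2*(h - 1)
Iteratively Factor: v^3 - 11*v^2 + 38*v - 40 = (v - 2)*(v^2 - 9*v + 20) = (v - 4)*(v - 2)*(v - 5)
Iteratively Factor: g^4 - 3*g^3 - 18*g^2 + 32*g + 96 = (g + 3)*(g^3 - 6*g^2 + 32) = (g + 2)*(g + 3)*(g^2 - 8*g + 16) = (g - 4)*(g + 2)*(g + 3)*(g - 4)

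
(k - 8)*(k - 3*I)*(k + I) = k^3 - 8*k^2 - 2*I*k^2 + 3*k + 16*I*k - 24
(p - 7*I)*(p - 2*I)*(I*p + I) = I*p^3 + 9*p^2 + I*p^2 + 9*p - 14*I*p - 14*I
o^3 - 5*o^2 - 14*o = o*(o - 7)*(o + 2)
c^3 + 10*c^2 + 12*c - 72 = (c - 2)*(c + 6)^2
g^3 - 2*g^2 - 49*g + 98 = (g - 7)*(g - 2)*(g + 7)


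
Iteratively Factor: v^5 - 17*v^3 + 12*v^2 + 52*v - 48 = (v - 2)*(v^4 + 2*v^3 - 13*v^2 - 14*v + 24) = (v - 2)*(v + 4)*(v^3 - 2*v^2 - 5*v + 6) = (v - 2)*(v + 2)*(v + 4)*(v^2 - 4*v + 3) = (v - 3)*(v - 2)*(v + 2)*(v + 4)*(v - 1)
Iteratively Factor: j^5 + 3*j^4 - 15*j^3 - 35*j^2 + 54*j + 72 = (j + 3)*(j^4 - 15*j^2 + 10*j + 24) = (j - 2)*(j + 3)*(j^3 + 2*j^2 - 11*j - 12) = (j - 2)*(j + 3)*(j + 4)*(j^2 - 2*j - 3) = (j - 3)*(j - 2)*(j + 3)*(j + 4)*(j + 1)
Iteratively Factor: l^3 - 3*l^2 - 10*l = (l - 5)*(l^2 + 2*l) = l*(l - 5)*(l + 2)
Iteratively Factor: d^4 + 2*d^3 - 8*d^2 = (d)*(d^3 + 2*d^2 - 8*d) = d*(d + 4)*(d^2 - 2*d) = d*(d - 2)*(d + 4)*(d)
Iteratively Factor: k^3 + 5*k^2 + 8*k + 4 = (k + 2)*(k^2 + 3*k + 2) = (k + 1)*(k + 2)*(k + 2)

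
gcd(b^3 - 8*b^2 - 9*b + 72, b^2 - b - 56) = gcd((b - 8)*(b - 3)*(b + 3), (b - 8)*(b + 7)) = b - 8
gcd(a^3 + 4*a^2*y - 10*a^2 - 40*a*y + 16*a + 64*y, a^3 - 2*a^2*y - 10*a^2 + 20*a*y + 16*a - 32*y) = a^2 - 10*a + 16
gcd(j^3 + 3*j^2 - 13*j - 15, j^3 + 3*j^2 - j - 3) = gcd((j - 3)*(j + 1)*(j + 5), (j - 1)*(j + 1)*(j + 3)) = j + 1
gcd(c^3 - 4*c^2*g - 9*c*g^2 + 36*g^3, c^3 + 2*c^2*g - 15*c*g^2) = c - 3*g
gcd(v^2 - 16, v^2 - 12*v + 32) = v - 4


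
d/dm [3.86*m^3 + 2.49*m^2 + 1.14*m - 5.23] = 11.58*m^2 + 4.98*m + 1.14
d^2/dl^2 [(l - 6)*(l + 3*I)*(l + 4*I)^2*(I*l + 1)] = 20*I*l^3 + l^2*(-120 - 72*I) + l*(360 - 174*I) + 16 + 348*I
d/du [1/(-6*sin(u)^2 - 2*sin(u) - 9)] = 2*(6*sin(u) + 1)*cos(u)/(6*sin(u)^2 + 2*sin(u) + 9)^2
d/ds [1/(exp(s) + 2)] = -exp(s)/(exp(s) + 2)^2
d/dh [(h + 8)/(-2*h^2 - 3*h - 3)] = (-2*h^2 - 3*h + (h + 8)*(4*h + 3) - 3)/(2*h^2 + 3*h + 3)^2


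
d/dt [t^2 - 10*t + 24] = 2*t - 10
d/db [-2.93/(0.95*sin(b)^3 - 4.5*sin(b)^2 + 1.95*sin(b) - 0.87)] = (8.3505*sin(b)^2 - 26.37*sin(b) + 5.7135)*cos(b)/(0.95*sin(b)^3 - 4.5*sin(b)^2 + 1.95*sin(b) - 0.87)^2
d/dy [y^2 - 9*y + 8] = 2*y - 9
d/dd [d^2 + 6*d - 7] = 2*d + 6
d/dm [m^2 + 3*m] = 2*m + 3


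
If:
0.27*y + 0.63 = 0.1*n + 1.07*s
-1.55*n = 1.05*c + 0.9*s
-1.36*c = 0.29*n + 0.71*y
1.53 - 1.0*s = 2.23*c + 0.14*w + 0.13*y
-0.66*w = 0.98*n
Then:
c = 0.45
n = -0.59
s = 0.49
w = 0.87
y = -0.62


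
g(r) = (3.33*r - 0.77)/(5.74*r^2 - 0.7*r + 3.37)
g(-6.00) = -0.10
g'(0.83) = 0.11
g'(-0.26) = 0.46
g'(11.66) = -0.00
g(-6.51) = -0.09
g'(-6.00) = -0.02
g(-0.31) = -0.44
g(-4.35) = -0.13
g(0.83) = 0.30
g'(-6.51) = -0.01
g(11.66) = 0.05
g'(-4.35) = -0.03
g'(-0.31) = 0.36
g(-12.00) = -0.05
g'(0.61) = 0.35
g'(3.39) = -0.04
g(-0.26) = -0.42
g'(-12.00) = -0.00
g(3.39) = 0.16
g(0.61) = 0.25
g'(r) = (0.7 - 11.48*r)*(3.33*r - 0.77)/(5.74*r^2 - 0.7*r + 3.37)^2 + 3.33/(5.74*r^2 - 0.7*r + 3.37) = (-19.1142*r^2 + 8.8396*r + 10.6831)/(32.9476*r^4 - 8.036*r^3 + 39.1776*r^2 - 4.718*r + 11.3569)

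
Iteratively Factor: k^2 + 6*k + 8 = (k + 2)*(k + 4)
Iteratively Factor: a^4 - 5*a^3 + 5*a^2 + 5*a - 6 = (a - 2)*(a^3 - 3*a^2 - a + 3) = (a - 2)*(a - 1)*(a^2 - 2*a - 3) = (a - 3)*(a - 2)*(a - 1)*(a + 1)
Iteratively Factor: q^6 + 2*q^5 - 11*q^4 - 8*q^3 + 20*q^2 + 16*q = (q - 2)*(q^5 + 4*q^4 - 3*q^3 - 14*q^2 - 8*q) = (q - 2)^2*(q^4 + 6*q^3 + 9*q^2 + 4*q) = q*(q - 2)^2*(q^3 + 6*q^2 + 9*q + 4) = q*(q - 2)^2*(q + 4)*(q^2 + 2*q + 1) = q*(q - 2)^2*(q + 1)*(q + 4)*(q + 1)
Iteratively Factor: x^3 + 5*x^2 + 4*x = (x)*(x^2 + 5*x + 4) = x*(x + 4)*(x + 1)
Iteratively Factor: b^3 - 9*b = (b)*(b^2 - 9) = b*(b + 3)*(b - 3)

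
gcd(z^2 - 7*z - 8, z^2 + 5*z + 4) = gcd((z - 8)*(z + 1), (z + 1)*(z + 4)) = z + 1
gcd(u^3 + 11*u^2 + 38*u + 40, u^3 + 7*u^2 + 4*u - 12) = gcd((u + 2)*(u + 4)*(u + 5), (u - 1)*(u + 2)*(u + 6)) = u + 2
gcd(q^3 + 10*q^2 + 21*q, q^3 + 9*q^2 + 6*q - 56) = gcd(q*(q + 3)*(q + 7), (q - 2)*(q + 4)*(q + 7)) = q + 7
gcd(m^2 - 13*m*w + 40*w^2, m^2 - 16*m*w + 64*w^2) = -m + 8*w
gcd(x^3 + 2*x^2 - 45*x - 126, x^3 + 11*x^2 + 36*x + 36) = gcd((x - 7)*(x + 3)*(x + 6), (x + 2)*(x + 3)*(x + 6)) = x^2 + 9*x + 18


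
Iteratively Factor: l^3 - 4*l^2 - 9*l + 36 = (l - 3)*(l^2 - l - 12) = (l - 4)*(l - 3)*(l + 3)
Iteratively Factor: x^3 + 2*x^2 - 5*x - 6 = (x - 2)*(x^2 + 4*x + 3) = (x - 2)*(x + 1)*(x + 3)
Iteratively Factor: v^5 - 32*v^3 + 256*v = (v - 4)*(v^4 + 4*v^3 - 16*v^2 - 64*v) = (v - 4)*(v + 4)*(v^3 - 16*v) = (v - 4)^2*(v + 4)*(v^2 + 4*v) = v*(v - 4)^2*(v + 4)*(v + 4)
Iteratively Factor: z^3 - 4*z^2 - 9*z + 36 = (z - 3)*(z^2 - z - 12) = (z - 3)*(z + 3)*(z - 4)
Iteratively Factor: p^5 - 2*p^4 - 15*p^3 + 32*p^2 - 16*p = (p)*(p^4 - 2*p^3 - 15*p^2 + 32*p - 16) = p*(p - 1)*(p^3 - p^2 - 16*p + 16) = p*(p - 1)*(p + 4)*(p^2 - 5*p + 4) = p*(p - 1)^2*(p + 4)*(p - 4)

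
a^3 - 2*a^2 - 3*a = a*(a - 3)*(a + 1)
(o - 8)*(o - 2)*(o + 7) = o^3 - 3*o^2 - 54*o + 112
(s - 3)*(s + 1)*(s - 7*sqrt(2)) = s^3 - 7*sqrt(2)*s^2 - 2*s^2 - 3*s + 14*sqrt(2)*s + 21*sqrt(2)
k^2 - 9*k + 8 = (k - 8)*(k - 1)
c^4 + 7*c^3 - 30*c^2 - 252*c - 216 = (c - 6)*(c + 1)*(c + 6)^2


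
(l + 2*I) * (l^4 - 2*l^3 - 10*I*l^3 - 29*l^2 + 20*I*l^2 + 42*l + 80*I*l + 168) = l^5 - 2*l^4 - 8*I*l^4 - 9*l^3 + 16*I*l^3 + 2*l^2 + 22*I*l^2 + 8*l + 84*I*l + 336*I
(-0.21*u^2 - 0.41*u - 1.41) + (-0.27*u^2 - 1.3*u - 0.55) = -0.48*u^2 - 1.71*u - 1.96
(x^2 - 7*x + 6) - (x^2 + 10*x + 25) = -17*x - 19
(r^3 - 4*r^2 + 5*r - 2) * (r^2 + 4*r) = r^5 - 11*r^3 + 18*r^2 - 8*r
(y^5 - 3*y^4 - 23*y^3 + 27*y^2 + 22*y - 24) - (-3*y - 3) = y^5 - 3*y^4 - 23*y^3 + 27*y^2 + 25*y - 21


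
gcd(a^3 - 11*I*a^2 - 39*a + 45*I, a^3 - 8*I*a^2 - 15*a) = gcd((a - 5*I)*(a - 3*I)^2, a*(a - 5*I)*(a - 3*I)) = a^2 - 8*I*a - 15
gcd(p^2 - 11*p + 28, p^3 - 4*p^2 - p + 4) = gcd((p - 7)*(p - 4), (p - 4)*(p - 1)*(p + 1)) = p - 4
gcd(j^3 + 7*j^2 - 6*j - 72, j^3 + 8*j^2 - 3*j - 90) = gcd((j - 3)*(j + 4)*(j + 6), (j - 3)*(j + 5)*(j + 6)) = j^2 + 3*j - 18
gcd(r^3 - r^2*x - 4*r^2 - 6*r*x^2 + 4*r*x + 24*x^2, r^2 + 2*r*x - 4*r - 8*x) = r^2 + 2*r*x - 4*r - 8*x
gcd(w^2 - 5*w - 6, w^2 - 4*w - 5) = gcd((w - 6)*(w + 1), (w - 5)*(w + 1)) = w + 1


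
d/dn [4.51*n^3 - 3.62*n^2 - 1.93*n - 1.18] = 13.53*n^2 - 7.24*n - 1.93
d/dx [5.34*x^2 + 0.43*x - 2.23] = 10.68*x + 0.43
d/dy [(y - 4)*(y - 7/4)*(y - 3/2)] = 3*y^2 - 29*y/2 + 125/8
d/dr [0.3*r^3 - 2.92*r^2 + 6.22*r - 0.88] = 0.9*r^2 - 5.84*r + 6.22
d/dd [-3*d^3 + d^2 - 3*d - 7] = -9*d^2 + 2*d - 3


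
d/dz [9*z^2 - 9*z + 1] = 18*z - 9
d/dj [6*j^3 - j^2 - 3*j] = 18*j^2 - 2*j - 3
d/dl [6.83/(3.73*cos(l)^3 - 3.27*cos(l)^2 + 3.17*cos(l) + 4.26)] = (76.4277*cos(l)^2 - 44.6682*cos(l) + 21.6511)*sin(l)/(3.73*cos(l)^3 - 3.27*cos(l)^2 + 3.17*cos(l) + 4.26)^2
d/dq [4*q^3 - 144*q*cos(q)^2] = 12*q^2 + 144*q*sin(2*q) - 144*cos(q)^2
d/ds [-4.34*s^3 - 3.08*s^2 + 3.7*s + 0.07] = -13.02*s^2 - 6.16*s + 3.7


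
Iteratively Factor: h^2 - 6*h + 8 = (h - 4)*(h - 2)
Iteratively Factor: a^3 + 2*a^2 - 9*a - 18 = (a - 3)*(a^2 + 5*a + 6) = (a - 3)*(a + 3)*(a + 2)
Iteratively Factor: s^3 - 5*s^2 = (s - 5)*(s^2) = s*(s - 5)*(s)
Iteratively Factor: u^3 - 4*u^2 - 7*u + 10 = (u - 5)*(u^2 + u - 2) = (u - 5)*(u - 1)*(u + 2)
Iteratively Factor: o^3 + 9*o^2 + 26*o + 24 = (o + 2)*(o^2 + 7*o + 12) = (o + 2)*(o + 4)*(o + 3)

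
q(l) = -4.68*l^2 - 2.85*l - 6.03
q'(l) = -9.36*l - 2.85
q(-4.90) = -104.43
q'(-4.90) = 43.01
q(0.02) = -6.09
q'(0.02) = -3.04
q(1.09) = -14.70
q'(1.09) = -13.05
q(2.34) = -38.32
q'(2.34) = -24.75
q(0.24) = -6.98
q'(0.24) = -5.10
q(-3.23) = -45.65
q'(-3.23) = 27.38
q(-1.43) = -11.52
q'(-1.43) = 10.53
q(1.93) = -28.96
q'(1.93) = -20.91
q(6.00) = -191.61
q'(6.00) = -59.01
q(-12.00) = -645.75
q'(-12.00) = 109.47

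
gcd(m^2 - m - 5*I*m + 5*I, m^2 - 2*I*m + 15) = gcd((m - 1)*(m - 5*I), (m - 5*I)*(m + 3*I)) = m - 5*I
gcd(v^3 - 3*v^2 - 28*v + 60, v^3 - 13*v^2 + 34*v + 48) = v - 6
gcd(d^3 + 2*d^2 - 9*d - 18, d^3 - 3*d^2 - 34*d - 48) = d^2 + 5*d + 6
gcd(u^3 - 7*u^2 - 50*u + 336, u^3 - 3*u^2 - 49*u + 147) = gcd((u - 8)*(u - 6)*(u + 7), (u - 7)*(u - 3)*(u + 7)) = u + 7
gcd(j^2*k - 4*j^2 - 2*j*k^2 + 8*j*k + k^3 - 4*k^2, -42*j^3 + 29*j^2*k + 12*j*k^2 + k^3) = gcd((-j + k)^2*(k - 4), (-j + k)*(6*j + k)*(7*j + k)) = j - k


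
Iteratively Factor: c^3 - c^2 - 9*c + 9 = (c + 3)*(c^2 - 4*c + 3) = (c - 3)*(c + 3)*(c - 1)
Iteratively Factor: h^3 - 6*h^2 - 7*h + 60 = (h - 4)*(h^2 - 2*h - 15) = (h - 5)*(h - 4)*(h + 3)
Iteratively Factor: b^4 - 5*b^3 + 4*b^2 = (b - 4)*(b^3 - b^2) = b*(b - 4)*(b^2 - b) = b*(b - 4)*(b - 1)*(b)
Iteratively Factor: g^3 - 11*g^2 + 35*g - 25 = (g - 1)*(g^2 - 10*g + 25) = (g - 5)*(g - 1)*(g - 5)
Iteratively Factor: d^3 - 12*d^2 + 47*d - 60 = (d - 4)*(d^2 - 8*d + 15) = (d - 5)*(d - 4)*(d - 3)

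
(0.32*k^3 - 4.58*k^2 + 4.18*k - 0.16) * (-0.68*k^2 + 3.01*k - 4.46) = -0.2176*k^5 + 4.0776*k^4 - 18.0554*k^3 + 33.1174*k^2 - 19.1244*k + 0.7136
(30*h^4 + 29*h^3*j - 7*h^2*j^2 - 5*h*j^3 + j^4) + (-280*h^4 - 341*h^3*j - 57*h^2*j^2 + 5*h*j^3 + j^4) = -250*h^4 - 312*h^3*j - 64*h^2*j^2 + 2*j^4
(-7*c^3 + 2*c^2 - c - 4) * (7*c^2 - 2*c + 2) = -49*c^5 + 28*c^4 - 25*c^3 - 22*c^2 + 6*c - 8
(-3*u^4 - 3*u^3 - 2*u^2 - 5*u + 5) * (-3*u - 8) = 9*u^5 + 33*u^4 + 30*u^3 + 31*u^2 + 25*u - 40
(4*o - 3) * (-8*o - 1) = -32*o^2 + 20*o + 3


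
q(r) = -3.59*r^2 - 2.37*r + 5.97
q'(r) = -7.18*r - 2.37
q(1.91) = -11.65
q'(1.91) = -16.08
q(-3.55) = -30.86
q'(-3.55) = 23.12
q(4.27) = -69.61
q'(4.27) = -33.03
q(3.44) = -44.67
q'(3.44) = -27.07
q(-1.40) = 2.25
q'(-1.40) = 7.68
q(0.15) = 5.53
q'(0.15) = -3.45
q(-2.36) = -8.43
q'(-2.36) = 14.57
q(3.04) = -34.41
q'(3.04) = -24.20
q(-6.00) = -109.05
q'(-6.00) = 40.71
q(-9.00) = -263.49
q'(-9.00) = 62.25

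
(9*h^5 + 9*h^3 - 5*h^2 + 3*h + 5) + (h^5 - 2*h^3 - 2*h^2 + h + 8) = 10*h^5 + 7*h^3 - 7*h^2 + 4*h + 13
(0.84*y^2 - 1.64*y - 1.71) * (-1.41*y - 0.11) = -1.1844*y^3 + 2.22*y^2 + 2.5915*y + 0.1881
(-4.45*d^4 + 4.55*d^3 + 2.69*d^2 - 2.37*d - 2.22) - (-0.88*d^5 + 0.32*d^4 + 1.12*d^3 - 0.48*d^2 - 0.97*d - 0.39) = 0.88*d^5 - 4.77*d^4 + 3.43*d^3 + 3.17*d^2 - 1.4*d - 1.83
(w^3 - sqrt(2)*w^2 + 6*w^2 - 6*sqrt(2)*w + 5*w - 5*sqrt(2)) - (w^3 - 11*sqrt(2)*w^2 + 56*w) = 6*w^2 + 10*sqrt(2)*w^2 - 51*w - 6*sqrt(2)*w - 5*sqrt(2)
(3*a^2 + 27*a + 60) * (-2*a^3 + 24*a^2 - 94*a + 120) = -6*a^5 + 18*a^4 + 246*a^3 - 738*a^2 - 2400*a + 7200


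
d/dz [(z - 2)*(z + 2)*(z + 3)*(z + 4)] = 4*z^3 + 21*z^2 + 16*z - 28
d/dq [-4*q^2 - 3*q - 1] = -8*q - 3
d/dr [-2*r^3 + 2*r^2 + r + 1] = -6*r^2 + 4*r + 1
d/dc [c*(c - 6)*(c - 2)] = 3*c^2 - 16*c + 12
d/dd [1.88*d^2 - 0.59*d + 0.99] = 3.76*d - 0.59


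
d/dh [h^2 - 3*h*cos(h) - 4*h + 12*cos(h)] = 3*h*sin(h) + 2*h - 12*sin(h) - 3*cos(h) - 4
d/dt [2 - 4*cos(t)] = 4*sin(t)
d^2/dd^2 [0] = 0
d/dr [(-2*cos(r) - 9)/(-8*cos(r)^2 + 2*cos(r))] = (-9*sin(r)^3/cos(r)^2 - sin(r) + 72*tan(r))/(2*(4*cos(r) - 1)^2)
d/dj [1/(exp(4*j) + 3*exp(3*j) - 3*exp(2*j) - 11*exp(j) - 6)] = (-4*exp(3*j) - 9*exp(2*j) + 6*exp(j) + 11)*exp(j)/(-exp(4*j) - 3*exp(3*j) + 3*exp(2*j) + 11*exp(j) + 6)^2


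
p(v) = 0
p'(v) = 0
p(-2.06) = 0.00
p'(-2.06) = 0.00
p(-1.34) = 0.00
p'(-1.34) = 0.00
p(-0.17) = 0.00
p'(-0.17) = 0.00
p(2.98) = 0.00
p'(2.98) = 0.00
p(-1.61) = 0.00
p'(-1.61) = 0.00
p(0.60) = 0.00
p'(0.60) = 0.00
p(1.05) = 0.00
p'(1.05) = 0.00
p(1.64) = 0.00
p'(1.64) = 0.00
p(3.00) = 0.00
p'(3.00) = 0.00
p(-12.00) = 0.00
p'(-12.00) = 0.00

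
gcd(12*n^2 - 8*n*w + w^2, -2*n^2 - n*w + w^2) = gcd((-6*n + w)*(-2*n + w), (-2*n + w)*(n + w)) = -2*n + w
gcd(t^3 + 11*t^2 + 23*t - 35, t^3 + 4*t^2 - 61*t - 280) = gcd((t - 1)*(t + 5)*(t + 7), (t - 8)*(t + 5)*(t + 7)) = t^2 + 12*t + 35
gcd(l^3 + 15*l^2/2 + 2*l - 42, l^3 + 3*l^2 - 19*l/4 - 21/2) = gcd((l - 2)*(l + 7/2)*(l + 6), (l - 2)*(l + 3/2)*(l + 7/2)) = l^2 + 3*l/2 - 7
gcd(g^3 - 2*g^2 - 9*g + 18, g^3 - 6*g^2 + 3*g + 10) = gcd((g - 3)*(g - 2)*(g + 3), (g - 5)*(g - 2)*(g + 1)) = g - 2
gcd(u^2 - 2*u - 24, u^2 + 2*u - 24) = 1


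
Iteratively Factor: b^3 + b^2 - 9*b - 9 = (b + 3)*(b^2 - 2*b - 3) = (b - 3)*(b + 3)*(b + 1)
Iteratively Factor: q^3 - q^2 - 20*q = (q)*(q^2 - q - 20) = q*(q + 4)*(q - 5)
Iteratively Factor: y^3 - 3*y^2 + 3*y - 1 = (y - 1)*(y^2 - 2*y + 1) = (y - 1)^2*(y - 1)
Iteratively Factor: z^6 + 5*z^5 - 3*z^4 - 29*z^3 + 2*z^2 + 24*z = (z + 3)*(z^5 + 2*z^4 - 9*z^3 - 2*z^2 + 8*z) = z*(z + 3)*(z^4 + 2*z^3 - 9*z^2 - 2*z + 8) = z*(z + 3)*(z + 4)*(z^3 - 2*z^2 - z + 2) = z*(z + 1)*(z + 3)*(z + 4)*(z^2 - 3*z + 2) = z*(z - 1)*(z + 1)*(z + 3)*(z + 4)*(z - 2)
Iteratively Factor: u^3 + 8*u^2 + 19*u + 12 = (u + 1)*(u^2 + 7*u + 12) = (u + 1)*(u + 4)*(u + 3)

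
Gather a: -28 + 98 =70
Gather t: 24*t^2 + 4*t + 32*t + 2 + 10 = 24*t^2 + 36*t + 12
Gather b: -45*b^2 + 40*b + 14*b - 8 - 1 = -45*b^2 + 54*b - 9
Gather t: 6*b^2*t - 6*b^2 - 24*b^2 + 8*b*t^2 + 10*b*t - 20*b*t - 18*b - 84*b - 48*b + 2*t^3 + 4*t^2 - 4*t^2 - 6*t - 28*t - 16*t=-30*b^2 + 8*b*t^2 - 150*b + 2*t^3 + t*(6*b^2 - 10*b - 50)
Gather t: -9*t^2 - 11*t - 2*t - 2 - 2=-9*t^2 - 13*t - 4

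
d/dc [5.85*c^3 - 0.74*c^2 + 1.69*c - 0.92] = 17.55*c^2 - 1.48*c + 1.69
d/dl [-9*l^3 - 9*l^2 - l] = -27*l^2 - 18*l - 1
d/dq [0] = 0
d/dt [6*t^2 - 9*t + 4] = 12*t - 9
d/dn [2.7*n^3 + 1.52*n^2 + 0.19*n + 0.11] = 8.1*n^2 + 3.04*n + 0.19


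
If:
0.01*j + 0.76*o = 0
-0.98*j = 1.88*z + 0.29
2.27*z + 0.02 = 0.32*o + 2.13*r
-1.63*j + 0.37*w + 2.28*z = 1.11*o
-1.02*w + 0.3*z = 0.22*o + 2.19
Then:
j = -0.41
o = 0.01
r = 0.07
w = -2.13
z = 0.06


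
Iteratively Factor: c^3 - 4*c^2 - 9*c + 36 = (c + 3)*(c^2 - 7*c + 12) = (c - 3)*(c + 3)*(c - 4)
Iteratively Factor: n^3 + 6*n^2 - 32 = (n + 4)*(n^2 + 2*n - 8) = (n + 4)^2*(n - 2)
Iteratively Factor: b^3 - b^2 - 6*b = (b)*(b^2 - b - 6) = b*(b + 2)*(b - 3)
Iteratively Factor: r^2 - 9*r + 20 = (r - 5)*(r - 4)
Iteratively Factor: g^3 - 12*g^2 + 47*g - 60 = (g - 4)*(g^2 - 8*g + 15) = (g - 4)*(g - 3)*(g - 5)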